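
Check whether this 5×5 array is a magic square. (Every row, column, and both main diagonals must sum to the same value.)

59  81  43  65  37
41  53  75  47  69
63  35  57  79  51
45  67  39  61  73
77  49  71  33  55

Yes

Row 1: 59 + 81 + 43 + 65 + 37 = 285.
Row 2: 41 + 53 + 75 + 47 + 69 = 285.
Row 3: 63 + 35 + 57 + 79 + 51 = 285.
Row 4: 45 + 67 + 39 + 61 + 73 = 285.
Row 5: 77 + 49 + 71 + 33 + 55 = 285.
Column 1: 59 + 41 + 63 + 45 + 77 = 285.
Column 2: 81 + 53 + 35 + 67 + 49 = 285.
Column 3: 43 + 75 + 57 + 39 + 71 = 285.
Column 4: 65 + 47 + 79 + 61 + 33 = 285.
Column 5: 37 + 69 + 51 + 73 + 55 = 285.
Main diagonal: 59 + 53 + 57 + 61 + 55 = 285.
Anti-diagonal: 37 + 47 + 57 + 67 + 77 = 285.
All lines sum to 285.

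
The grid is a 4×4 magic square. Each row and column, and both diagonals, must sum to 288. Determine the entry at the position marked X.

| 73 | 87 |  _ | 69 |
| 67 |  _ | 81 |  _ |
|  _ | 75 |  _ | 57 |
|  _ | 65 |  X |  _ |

Row 1: 73 + 87 + 69 + ? = 288, so (1,3) = 59.
Column 2: 87 + 75 + 65 + ? = 288, so (2,2) = 61.
Anti-diagonal needs 288; the known cells sum to 225, so (4,1) = 63.
Row 2 needs 288; the known cells sum to 209, so (2,4) = 79.
Column 1: 73 + 67 + 63 + ? = 288, so (3,1) = 85.
The remaining cell in column 4 is (4,4) = 288 − 205 = 83.
Main diagonal must total 288; the given cells sum to 217, so (3,3) = 71.
From row 4, 288 − (63 + 65 + 83) gives (4,3) = 77.

77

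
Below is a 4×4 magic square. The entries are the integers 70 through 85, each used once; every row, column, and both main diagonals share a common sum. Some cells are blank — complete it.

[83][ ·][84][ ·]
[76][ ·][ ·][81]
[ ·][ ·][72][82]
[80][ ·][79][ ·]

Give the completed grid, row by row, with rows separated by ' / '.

83 73 84 70 / 76 78 75 81 / 71 85 72 82 / 80 74 79 77

The entries are 70 through 85, which sum to 1240, so each line sums to 1240/4 = 310.
Using column 1: 83 + 76 + 80 + ? → (3,1) = 310 − 239 = 71.
The remaining cell in column 3 is (2,3) = 310 − 235 = 75.
The remaining cell in row 2 is (2,2) = 310 − 232 = 78.
Row 3 needs 310; the known cells sum to 225, so (3,2) = 85.
Main diagonal: 83 + 78 + 72 + ? = 310, so (4,4) = 77.
Anti-diagonal needs 310; the known cells sum to 240, so (1,4) = 70.
From row 1, 310 − (83 + 84 + 70) gives (1,2) = 73.
Row 4 needs 310; the known cells sum to 236, so (4,2) = 74.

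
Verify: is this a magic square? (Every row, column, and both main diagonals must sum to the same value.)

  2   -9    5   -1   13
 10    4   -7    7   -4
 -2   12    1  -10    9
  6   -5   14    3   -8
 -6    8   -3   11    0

Yes

Row 1: 2 + (-9) + 5 + (-1) + 13 = 10.
Row 2: 10 + 4 + (-7) + 7 + (-4) = 10.
Row 3: -2 + 12 + 1 + (-10) + 9 = 10.
Row 4: 6 + (-5) + 14 + 3 + (-8) = 10.
Row 5: -6 + 8 + (-3) + 11 + 0 = 10.
Column 1: 2 + 10 + (-2) + 6 + (-6) = 10.
Column 2: -9 + 4 + 12 + (-5) + 8 = 10.
Column 3: 5 + (-7) + 1 + 14 + (-3) = 10.
Column 4: -1 + 7 + (-10) + 3 + 11 = 10.
Column 5: 13 + (-4) + 9 + (-8) + 0 = 10.
Main diagonal: 2 + 4 + 1 + 3 + 0 = 10.
Anti-diagonal: 13 + 7 + 1 + (-5) + (-6) = 10.
All lines sum to 10.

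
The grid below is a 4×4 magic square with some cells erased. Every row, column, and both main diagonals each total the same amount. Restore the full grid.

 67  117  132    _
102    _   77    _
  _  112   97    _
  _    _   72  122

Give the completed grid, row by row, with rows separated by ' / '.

Column 3 is already complete: 132 + 77 + 97 + 72 = 378, so that is the magic constant.
Using row 1: 67 + 117 + 132 + ? → (1,4) = 378 − 316 = 62.
The remaining cell in main diagonal is (2,2) = 378 − 286 = 92.
Anti-diagonal needs 378; the known cells sum to 251, so (4,1) = 127.
Using row 2: 102 + 92 + 77 + ? → (2,4) = 378 − 271 = 107.
Row 4 needs 378; the known cells sum to 321, so (4,2) = 57.
Column 1 must total 378; the given cells sum to 296, so (3,1) = 82.
The remaining cell in column 4 is (3,4) = 378 − 291 = 87.

67 117 132 62 / 102 92 77 107 / 82 112 97 87 / 127 57 72 122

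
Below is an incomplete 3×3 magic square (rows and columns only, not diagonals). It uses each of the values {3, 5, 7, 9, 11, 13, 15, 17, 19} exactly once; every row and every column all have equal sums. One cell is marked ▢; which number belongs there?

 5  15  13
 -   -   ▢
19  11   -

17

The 9 entries sum to 99, so each line sums to 99/3 = 33.
Using row 3: 19 + 11 + ? → (3,3) = 33 − 30 = 3.
Column 1 needs 33; the known cells sum to 24, so (2,1) = 9.
The remaining cell in column 2 is (2,2) = 33 − 26 = 7.
Column 3 needs 33; the known cells sum to 16, so (2,3) = 17.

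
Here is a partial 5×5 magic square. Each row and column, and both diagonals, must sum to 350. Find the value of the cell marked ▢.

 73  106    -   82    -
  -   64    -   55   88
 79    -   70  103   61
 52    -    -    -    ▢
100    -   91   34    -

Row 3 needs 350; the known cells sum to 313, so (3,2) = 37.
The remaining cell in column 1 is (2,1) = 350 − 304 = 46.
The remaining cell in column 4 is (4,4) = 350 − 274 = 76.
Main diagonal needs 350; the known cells sum to 283, so (5,5) = 67.
The remaining cell in row 2 is (2,3) = 350 − 253 = 97.
Using row 5: 100 + 91 + 34 + 67 + ? → (5,2) = 350 − 292 = 58.
Column 2 needs 350; the known cells sum to 265, so (4,2) = 85.
Using anti-diagonal: 55 + 70 + 85 + 100 + ? → (1,5) = 350 − 310 = 40.
Using row 1: 73 + 106 + 82 + 40 + ? → (1,3) = 350 − 301 = 49.
Column 3 must total 350; the given cells sum to 307, so (4,3) = 43.
Column 5 needs 350; the known cells sum to 256, so (4,5) = 94.

94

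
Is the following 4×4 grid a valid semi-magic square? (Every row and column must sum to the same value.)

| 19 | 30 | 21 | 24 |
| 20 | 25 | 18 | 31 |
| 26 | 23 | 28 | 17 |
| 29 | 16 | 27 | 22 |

Yes

Row 1: 19 + 30 + 21 + 24 = 94.
Row 2: 20 + 25 + 18 + 31 = 94.
Row 3: 26 + 23 + 28 + 17 = 94.
Row 4: 29 + 16 + 27 + 22 = 94.
Column 1: 19 + 20 + 26 + 29 = 94.
Column 2: 30 + 25 + 23 + 16 = 94.
Column 3: 21 + 18 + 28 + 27 = 94.
Column 4: 24 + 31 + 17 + 22 = 94.
All lines sum to 94.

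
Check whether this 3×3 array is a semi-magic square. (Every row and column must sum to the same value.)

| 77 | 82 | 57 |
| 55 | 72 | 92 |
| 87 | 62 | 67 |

No — row 2 sums to 219 but column 2 sums to 216.

Row 1: 77 + 82 + 57 = 216.
Row 2: 55 + 72 + 92 = 219.
Row 3: 87 + 62 + 67 = 216.
Column 1: 77 + 55 + 87 = 219.
Column 2: 82 + 72 + 62 = 216.
Column 3: 57 + 92 + 67 = 216.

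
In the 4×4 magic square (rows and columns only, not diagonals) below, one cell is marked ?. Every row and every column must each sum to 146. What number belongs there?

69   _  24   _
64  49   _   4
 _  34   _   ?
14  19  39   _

The remaining cell in row 2 is (2,3) = 146 − 117 = 29.
From row 4, 146 − (14 + 19 + 39) gives (4,4) = 74.
From column 1, 146 − (69 + 64 + 14) gives (3,1) = -1.
Column 2 must total 146; the given cells sum to 102, so (1,2) = 44.
Using column 3: 24 + 29 + 39 + ? → (3,3) = 146 − 92 = 54.
The remaining cell in row 1 is (1,4) = 146 − 137 = 9.
From row 3, 146 − (-1 + 34 + 54) gives (3,4) = 59.

59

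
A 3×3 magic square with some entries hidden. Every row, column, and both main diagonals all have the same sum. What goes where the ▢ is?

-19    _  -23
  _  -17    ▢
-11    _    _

-13

Anti-diagonal is complete and sums to -51; that is the magic constant.
From row 1, -51 − (-19 + (-23)) gives (1,2) = -9.
The remaining cell in column 1 is (2,1) = -51 − (-30) = -21.
Column 2 needs -51; the known cells sum to -26, so (3,2) = -25.
Main diagonal needs -51; the known cells sum to -36, so (3,3) = -15.
Row 2 must total -51; the given cells sum to -38, so (2,3) = -13.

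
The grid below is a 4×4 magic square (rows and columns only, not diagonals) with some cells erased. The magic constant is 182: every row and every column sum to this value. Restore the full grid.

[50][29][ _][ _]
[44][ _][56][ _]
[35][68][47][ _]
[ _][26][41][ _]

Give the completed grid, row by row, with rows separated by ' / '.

50 29 38 65 / 44 59 56 23 / 35 68 47 32 / 53 26 41 62

Row 3: 35 + 68 + 47 + ? = 182, so (3,4) = 32.
Column 1 needs 182; the known cells sum to 129, so (4,1) = 53.
Column 2: 29 + 68 + 26 + ? = 182, so (2,2) = 59.
The remaining cell in column 3 is (1,3) = 182 − 144 = 38.
The remaining cell in row 1 is (1,4) = 182 − 117 = 65.
Using row 2: 44 + 59 + 56 + ? → (2,4) = 182 − 159 = 23.
The remaining cell in row 4 is (4,4) = 182 − 120 = 62.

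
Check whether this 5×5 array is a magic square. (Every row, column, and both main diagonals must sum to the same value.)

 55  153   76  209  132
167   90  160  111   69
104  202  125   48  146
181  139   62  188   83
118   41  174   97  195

Row 1: 55 + 153 + 76 + 209 + 132 = 625.
Row 2: 167 + 90 + 160 + 111 + 69 = 597.
Row 3: 104 + 202 + 125 + 48 + 146 = 625.
Row 4: 181 + 139 + 62 + 188 + 83 = 653.
Row 5: 118 + 41 + 174 + 97 + 195 = 625.
Column 1: 55 + 167 + 104 + 181 + 118 = 625.
Column 2: 153 + 90 + 202 + 139 + 41 = 625.
Column 3: 76 + 160 + 125 + 62 + 174 = 597.
Column 4: 209 + 111 + 48 + 188 + 97 = 653.
Column 5: 132 + 69 + 146 + 83 + 195 = 625.
Main diagonal: 55 + 90 + 125 + 188 + 195 = 653.
Anti-diagonal: 132 + 111 + 125 + 139 + 118 = 625.

No — row 3 sums to 625 but main diagonal sums to 653.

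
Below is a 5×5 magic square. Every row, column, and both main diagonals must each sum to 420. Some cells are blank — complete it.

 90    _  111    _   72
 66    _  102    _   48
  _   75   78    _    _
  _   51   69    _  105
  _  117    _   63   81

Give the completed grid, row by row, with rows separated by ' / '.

90 93 111 54 72 / 66 84 102 120 48 / 57 75 78 96 114 / 108 51 69 87 105 / 99 117 60 63 81

The remaining cell in column 3 is (5,3) = 420 − 360 = 60.
From column 5, 420 − (72 + 48 + 105 + 81) gives (3,5) = 114.
Row 5 must total 420; the given cells sum to 321, so (5,1) = 99.
The remaining cell in anti-diagonal is (2,4) = 420 − 300 = 120.
Row 2 needs 420; the known cells sum to 336, so (2,2) = 84.
The remaining cell in column 2 is (1,2) = 420 − 327 = 93.
Using main diagonal: 90 + 84 + 78 + 81 + ? → (4,4) = 420 − 333 = 87.
From row 1, 420 − (90 + 93 + 111 + 72) gives (1,4) = 54.
Row 4: 51 + 69 + 87 + 105 + ? = 420, so (4,1) = 108.
The remaining cell in column 1 is (3,1) = 420 − 363 = 57.
Column 4 must total 420; the given cells sum to 324, so (3,4) = 96.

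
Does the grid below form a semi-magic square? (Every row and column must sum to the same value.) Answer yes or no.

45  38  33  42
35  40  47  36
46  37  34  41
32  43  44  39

Yes

Row 1: 45 + 38 + 33 + 42 = 158.
Row 2: 35 + 40 + 47 + 36 = 158.
Row 3: 46 + 37 + 34 + 41 = 158.
Row 4: 32 + 43 + 44 + 39 = 158.
Column 1: 45 + 35 + 46 + 32 = 158.
Column 2: 38 + 40 + 37 + 43 = 158.
Column 3: 33 + 47 + 34 + 44 = 158.
Column 4: 42 + 36 + 41 + 39 = 158.
All lines sum to 158.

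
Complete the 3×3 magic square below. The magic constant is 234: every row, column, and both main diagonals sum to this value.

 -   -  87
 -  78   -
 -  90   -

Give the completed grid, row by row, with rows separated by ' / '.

The remaining cell in column 2 is (1,2) = 234 − 168 = 66.
Using anti-diagonal: 87 + 78 + ? → (3,1) = 234 − 165 = 69.
From row 1, 234 − (66 + 87) gives (1,1) = 81.
Row 3 must total 234; the given cells sum to 159, so (3,3) = 75.
The remaining cell in column 1 is (2,1) = 234 − 150 = 84.
From column 3, 234 − (87 + 75) gives (2,3) = 72.

81 66 87 / 84 78 72 / 69 90 75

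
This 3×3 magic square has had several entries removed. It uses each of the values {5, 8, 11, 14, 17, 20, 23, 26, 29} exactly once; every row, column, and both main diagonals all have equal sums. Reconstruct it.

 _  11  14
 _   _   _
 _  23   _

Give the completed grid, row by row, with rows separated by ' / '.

The 9 entries sum to 153, so each line sums to 153/3 = 51.
Using row 1: 11 + 14 + ? → (1,1) = 51 − 25 = 26.
The remaining cell in column 2 is (2,2) = 51 − 34 = 17.
From main diagonal, 51 − (26 + 17) gives (3,3) = 8.
The remaining cell in anti-diagonal is (3,1) = 51 − 31 = 20.
The remaining cell in column 1 is (2,1) = 51 − 46 = 5.
From column 3, 51 − (14 + 8) gives (2,3) = 29.

26 11 14 / 5 17 29 / 20 23 8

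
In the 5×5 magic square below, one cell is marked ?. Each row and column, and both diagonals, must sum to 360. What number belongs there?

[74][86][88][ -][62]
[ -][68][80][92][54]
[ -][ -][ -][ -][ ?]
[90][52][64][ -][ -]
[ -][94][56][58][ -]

Row 1 needs 360; the known cells sum to 310, so (1,4) = 50.
Row 2 needs 360; the known cells sum to 294, so (2,1) = 66.
Column 2 must total 360; the given cells sum to 300, so (3,2) = 60.
The remaining cell in column 3 is (3,3) = 360 − 288 = 72.
Anti-diagonal needs 360; the known cells sum to 278, so (5,1) = 82.
Row 5 must total 360; the given cells sum to 290, so (5,5) = 70.
Column 1: 74 + 66 + 90 + 82 + ? = 360, so (3,1) = 48.
Using main diagonal: 74 + 68 + 72 + 70 + ? → (4,4) = 360 − 284 = 76.
Row 4: 90 + 52 + 64 + 76 + ? = 360, so (4,5) = 78.
Using column 4: 50 + 92 + 76 + 58 + ? → (3,4) = 360 − 276 = 84.
Column 5: 62 + 54 + 78 + 70 + ? = 360, so (3,5) = 96.

96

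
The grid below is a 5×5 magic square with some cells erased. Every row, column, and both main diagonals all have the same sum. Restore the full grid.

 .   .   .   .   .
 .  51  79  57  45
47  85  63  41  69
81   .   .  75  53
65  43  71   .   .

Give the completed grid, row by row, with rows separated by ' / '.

39 67 55 83 61 / 73 51 79 57 45 / 47 85 63 41 69 / 81 59 37 75 53 / 65 43 71 49 77

Row 3 is already complete: 47 + 85 + 63 + 41 + 69 = 305, so that is the magic constant.
Row 2: 51 + 79 + 57 + 45 + ? = 305, so (2,1) = 73.
Using column 1: 73 + 47 + 81 + 65 + ? → (1,1) = 305 − 266 = 39.
The remaining cell in main diagonal is (5,5) = 305 − 228 = 77.
Row 5 needs 305; the known cells sum to 256, so (5,4) = 49.
From column 4, 305 − (57 + 41 + 75 + 49) gives (1,4) = 83.
The remaining cell in column 5 is (1,5) = 305 − 244 = 61.
Anti-diagonal: 61 + 57 + 63 + 65 + ? = 305, so (4,2) = 59.
Using row 4: 81 + 59 + 75 + 53 + ? → (4,3) = 305 − 268 = 37.
From column 2, 305 − (51 + 85 + 59 + 43) gives (1,2) = 67.
Using column 3: 79 + 63 + 37 + 71 + ? → (1,3) = 305 − 250 = 55.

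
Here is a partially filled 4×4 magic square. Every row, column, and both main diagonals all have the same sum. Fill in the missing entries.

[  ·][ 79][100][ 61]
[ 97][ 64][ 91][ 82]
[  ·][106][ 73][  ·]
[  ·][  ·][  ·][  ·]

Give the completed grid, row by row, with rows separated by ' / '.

Row 2 is already complete: 97 + 64 + 91 + 82 = 334, so that is the magic constant.
Row 1 needs 334; the known cells sum to 240, so (1,1) = 94.
The remaining cell in column 2 is (4,2) = 334 − 249 = 85.
Column 3: 100 + 91 + 73 + ? = 334, so (4,3) = 70.
From main diagonal, 334 − (94 + 64 + 73) gives (4,4) = 103.
Using anti-diagonal: 61 + 91 + 106 + ? → (4,1) = 334 − 258 = 76.
Using column 1: 94 + 97 + 76 + ? → (3,1) = 334 − 267 = 67.
From column 4, 334 − (61 + 82 + 103) gives (3,4) = 88.

94 79 100 61 / 97 64 91 82 / 67 106 73 88 / 76 85 70 103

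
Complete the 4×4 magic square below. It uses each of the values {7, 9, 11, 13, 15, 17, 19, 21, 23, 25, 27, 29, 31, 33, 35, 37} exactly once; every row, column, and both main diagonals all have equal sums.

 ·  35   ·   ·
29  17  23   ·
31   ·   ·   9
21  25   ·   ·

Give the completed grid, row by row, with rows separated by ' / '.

The 16 entries sum to 352, so each line sums to 352/4 = 88.
Row 2 needs 88; the known cells sum to 69, so (2,4) = 19.
Column 1 needs 88; the known cells sum to 81, so (1,1) = 7.
Column 2 must total 88; the given cells sum to 77, so (3,2) = 11.
Anti-diagonal: 23 + 11 + 21 + ? = 88, so (1,4) = 33.
Row 1 must total 88; the given cells sum to 75, so (1,3) = 13.
Row 3 must total 88; the given cells sum to 51, so (3,3) = 37.
Column 3 needs 88; the known cells sum to 73, so (4,3) = 15.
The remaining cell in column 4 is (4,4) = 88 − 61 = 27.

7 35 13 33 / 29 17 23 19 / 31 11 37 9 / 21 25 15 27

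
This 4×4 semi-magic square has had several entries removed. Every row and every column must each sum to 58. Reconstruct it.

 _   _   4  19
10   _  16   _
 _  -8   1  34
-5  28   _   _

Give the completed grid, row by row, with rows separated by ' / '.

From row 3, 58 − (-8 + 1 + 34) gives (3,1) = 31.
From column 1, 58 − (10 + 31 + (-5)) gives (1,1) = 22.
The remaining cell in column 3 is (4,3) = 58 − 21 = 37.
Row 1 must total 58; the given cells sum to 45, so (1,2) = 13.
From row 4, 58 − (-5 + 28 + 37) gives (4,4) = -2.
Column 2 must total 58; the given cells sum to 33, so (2,2) = 25.
Column 4: 19 + 34 + (-2) + ? = 58, so (2,4) = 7.

22 13 4 19 / 10 25 16 7 / 31 -8 1 34 / -5 28 37 -2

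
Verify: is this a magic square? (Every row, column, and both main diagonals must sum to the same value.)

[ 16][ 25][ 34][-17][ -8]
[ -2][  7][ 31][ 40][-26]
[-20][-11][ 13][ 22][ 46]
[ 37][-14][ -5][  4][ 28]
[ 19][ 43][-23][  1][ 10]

Yes

Row 1: 16 + 25 + 34 + (-17) + (-8) = 50.
Row 2: -2 + 7 + 31 + 40 + (-26) = 50.
Row 3: -20 + (-11) + 13 + 22 + 46 = 50.
Row 4: 37 + (-14) + (-5) + 4 + 28 = 50.
Row 5: 19 + 43 + (-23) + 1 + 10 = 50.
Column 1: 16 + (-2) + (-20) + 37 + 19 = 50.
Column 2: 25 + 7 + (-11) + (-14) + 43 = 50.
Column 3: 34 + 31 + 13 + (-5) + (-23) = 50.
Column 4: -17 + 40 + 22 + 4 + 1 = 50.
Column 5: -8 + (-26) + 46 + 28 + 10 = 50.
Main diagonal: 16 + 7 + 13 + 4 + 10 = 50.
Anti-diagonal: -8 + 40 + 13 + (-14) + 19 = 50.
All lines sum to 50.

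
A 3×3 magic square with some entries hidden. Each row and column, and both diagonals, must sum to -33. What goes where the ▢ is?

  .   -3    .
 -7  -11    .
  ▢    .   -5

From row 2, -33 − (-7 + (-11)) gives (2,3) = -15.
From column 2, -33 − (-3 + (-11)) gives (3,2) = -19.
The remaining cell in column 3 is (1,3) = -33 − (-20) = -13.
Main diagonal: -11 + (-5) + ? = -33, so (1,1) = -17.
Anti-diagonal needs -33; the known cells sum to -24, so (3,1) = -9.

-9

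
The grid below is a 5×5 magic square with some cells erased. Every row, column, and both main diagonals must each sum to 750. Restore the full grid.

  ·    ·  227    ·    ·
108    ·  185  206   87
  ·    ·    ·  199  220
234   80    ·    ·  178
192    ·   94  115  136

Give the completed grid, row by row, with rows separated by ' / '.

The remaining cell in row 2 is (2,2) = 750 − 586 = 164.
Row 5: 192 + 94 + 115 + 136 + ? = 750, so (5,2) = 213.
The remaining cell in column 5 is (1,5) = 750 − 621 = 129.
Anti-diagonal: 129 + 206 + 80 + 192 + ? = 750, so (3,3) = 143.
From column 3, 750 − (227 + 185 + 143 + 94) gives (4,3) = 101.
From row 4, 750 − (234 + 80 + 101 + 178) gives (4,4) = 157.
The remaining cell in column 4 is (1,4) = 750 − 677 = 73.
Main diagonal must total 750; the given cells sum to 600, so (1,1) = 150.
Row 1 must total 750; the given cells sum to 579, so (1,2) = 171.
From column 1, 750 − (150 + 108 + 234 + 192) gives (3,1) = 66.
Column 2 needs 750; the known cells sum to 628, so (3,2) = 122.

150 171 227 73 129 / 108 164 185 206 87 / 66 122 143 199 220 / 234 80 101 157 178 / 192 213 94 115 136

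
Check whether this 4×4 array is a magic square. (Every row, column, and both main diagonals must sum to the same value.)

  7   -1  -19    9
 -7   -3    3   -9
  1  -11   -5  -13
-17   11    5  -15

No — row 2 sums to -16 but column 4 sums to -28.

Row 1: 7 + (-1) + (-19) + 9 = -4.
Row 2: -7 + (-3) + 3 + (-9) = -16.
Row 3: 1 + (-11) + (-5) + (-13) = -28.
Row 4: -17 + 11 + 5 + (-15) = -16.
Column 1: 7 + (-7) + 1 + (-17) = -16.
Column 2: -1 + (-3) + (-11) + 11 = -4.
Column 3: -19 + 3 + (-5) + 5 = -16.
Column 4: 9 + (-9) + (-13) + (-15) = -28.
Main diagonal: 7 + (-3) + (-5) + (-15) = -16.
Anti-diagonal: 9 + 3 + (-11) + (-17) = -16.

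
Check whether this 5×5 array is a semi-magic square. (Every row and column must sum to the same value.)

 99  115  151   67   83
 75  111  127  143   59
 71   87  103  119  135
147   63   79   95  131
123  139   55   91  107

Yes

Row 1: 99 + 115 + 151 + 67 + 83 = 515.
Row 2: 75 + 111 + 127 + 143 + 59 = 515.
Row 3: 71 + 87 + 103 + 119 + 135 = 515.
Row 4: 147 + 63 + 79 + 95 + 131 = 515.
Row 5: 123 + 139 + 55 + 91 + 107 = 515.
Column 1: 99 + 75 + 71 + 147 + 123 = 515.
Column 2: 115 + 111 + 87 + 63 + 139 = 515.
Column 3: 151 + 127 + 103 + 79 + 55 = 515.
Column 4: 67 + 143 + 119 + 95 + 91 = 515.
Column 5: 83 + 59 + 135 + 131 + 107 = 515.
All lines sum to 515.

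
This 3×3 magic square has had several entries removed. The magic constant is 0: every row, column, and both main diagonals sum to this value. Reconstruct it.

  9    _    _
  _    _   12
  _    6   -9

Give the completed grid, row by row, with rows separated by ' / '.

9 -6 -3 / -12 0 12 / 3 6 -9

From row 3, 0 − (6 + (-9)) gives (3,1) = 3.
Column 1 needs 0; the known cells sum to 12, so (2,1) = -12.
Using column 3: 12 + (-9) + ? → (1,3) = 0 − 3 = -3.
Using main diagonal: 9 + (-9) + ? → (2,2) = 0 − 0 = 0.
Row 1 needs 0; the known cells sum to 6, so (1,2) = -6.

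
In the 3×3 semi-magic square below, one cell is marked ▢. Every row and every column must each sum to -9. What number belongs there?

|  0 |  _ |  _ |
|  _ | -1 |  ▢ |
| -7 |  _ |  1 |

Row 3 needs -9; the known cells sum to -6, so (3,2) = -3.
Column 1 must total -9; the given cells sum to -7, so (2,1) = -2.
The remaining cell in column 2 is (1,2) = -9 − (-4) = -5.
Row 1 must total -9; the given cells sum to -5, so (1,3) = -4.
The remaining cell in row 2 is (2,3) = -9 − (-3) = -6.

-6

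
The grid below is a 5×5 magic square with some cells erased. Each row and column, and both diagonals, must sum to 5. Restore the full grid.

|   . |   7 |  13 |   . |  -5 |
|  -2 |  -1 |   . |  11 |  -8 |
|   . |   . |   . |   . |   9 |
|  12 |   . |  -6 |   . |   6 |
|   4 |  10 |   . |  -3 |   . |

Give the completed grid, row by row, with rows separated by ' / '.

From row 2, 5 − (-2 + (-1) + 11 + (-8)) gives (2,3) = 5.
Column 5 needs 5; the known cells sum to 2, so (5,5) = 3.
The remaining cell in row 5 is (5,3) = 5 − 14 = -9.
Using column 3: 13 + 5 + (-6) + (-9) + ? → (3,3) = 5 − 3 = 2.
Anti-diagonal must total 5; the given cells sum to 12, so (4,2) = -7.
Row 4: 12 + (-7) + (-6) + 6 + ? = 5, so (4,4) = 0.
Column 2 needs 5; the known cells sum to 9, so (3,2) = -4.
Main diagonal needs 5; the known cells sum to 4, so (1,1) = 1.
Using row 1: 1 + 7 + 13 + (-5) + ? → (1,4) = 5 − 16 = -11.
Using column 1: 1 + (-2) + 12 + 4 + ? → (3,1) = 5 − 15 = -10.
From column 4, 5 − (-11 + 11 + 0 + (-3)) gives (3,4) = 8.

1 7 13 -11 -5 / -2 -1 5 11 -8 / -10 -4 2 8 9 / 12 -7 -6 0 6 / 4 10 -9 -3 3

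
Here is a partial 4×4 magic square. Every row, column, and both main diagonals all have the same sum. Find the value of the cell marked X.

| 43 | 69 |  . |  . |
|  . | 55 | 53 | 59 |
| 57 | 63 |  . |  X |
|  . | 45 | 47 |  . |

Column 2 is complete and sums to 232; that is the magic constant.
The remaining cell in row 2 is (2,1) = 232 − 167 = 65.
Column 1 must total 232; the given cells sum to 165, so (4,1) = 67.
The remaining cell in anti-diagonal is (1,4) = 232 − 183 = 49.
From row 1, 232 − (43 + 69 + 49) gives (1,3) = 71.
From row 4, 232 − (67 + 45 + 47) gives (4,4) = 73.
From column 3, 232 − (71 + 53 + 47) gives (3,3) = 61.
Column 4 must total 232; the given cells sum to 181, so (3,4) = 51.

51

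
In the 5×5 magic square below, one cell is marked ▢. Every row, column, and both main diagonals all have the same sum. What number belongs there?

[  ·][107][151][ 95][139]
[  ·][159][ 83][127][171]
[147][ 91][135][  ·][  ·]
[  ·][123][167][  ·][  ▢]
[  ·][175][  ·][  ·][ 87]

Column 2 is complete and sums to 655; that is the magic constant.
From row 1, 655 − (107 + 151 + 95 + 139) gives (1,1) = 163.
The remaining cell in row 2 is (2,1) = 655 − 540 = 115.
Column 3: 151 + 83 + 135 + 167 + ? = 655, so (5,3) = 119.
Using main diagonal: 163 + 159 + 135 + 87 + ? → (4,4) = 655 − 544 = 111.
The remaining cell in anti-diagonal is (5,1) = 655 − 524 = 131.
From row 5, 655 − (131 + 175 + 119 + 87) gives (5,4) = 143.
Column 1: 163 + 115 + 147 + 131 + ? = 655, so (4,1) = 99.
Column 4 must total 655; the given cells sum to 476, so (3,4) = 179.
Row 3: 147 + 91 + 135 + 179 + ? = 655, so (3,5) = 103.
Row 4: 99 + 123 + 167 + 111 + ? = 655, so (4,5) = 155.

155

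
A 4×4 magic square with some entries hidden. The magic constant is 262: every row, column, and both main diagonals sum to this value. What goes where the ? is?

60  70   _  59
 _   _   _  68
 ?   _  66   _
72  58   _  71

Row 1 needs 262; the known cells sum to 189, so (1,3) = 73.
The remaining cell in row 4 is (4,3) = 262 − 201 = 61.
Column 3 must total 262; the given cells sum to 200, so (2,3) = 62.
Column 4 needs 262; the known cells sum to 198, so (3,4) = 64.
Using main diagonal: 60 + 66 + 71 + ? → (2,2) = 262 − 197 = 65.
From anti-diagonal, 262 − (59 + 62 + 72) gives (3,2) = 69.
The remaining cell in row 2 is (2,1) = 262 − 195 = 67.
Row 3: 69 + 66 + 64 + ? = 262, so (3,1) = 63.

63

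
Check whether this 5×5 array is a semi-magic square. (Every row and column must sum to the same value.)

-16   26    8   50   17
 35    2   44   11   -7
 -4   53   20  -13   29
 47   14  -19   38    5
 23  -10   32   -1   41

Row 1: -16 + 26 + 8 + 50 + 17 = 85.
Row 2: 35 + 2 + 44 + 11 + (-7) = 85.
Row 3: -4 + 53 + 20 + (-13) + 29 = 85.
Row 4: 47 + 14 + (-19) + 38 + 5 = 85.
Row 5: 23 + (-10) + 32 + (-1) + 41 = 85.
Column 1: -16 + 35 + (-4) + 47 + 23 = 85.
Column 2: 26 + 2 + 53 + 14 + (-10) = 85.
Column 3: 8 + 44 + 20 + (-19) + 32 = 85.
Column 4: 50 + 11 + (-13) + 38 + (-1) = 85.
Column 5: 17 + (-7) + 29 + 5 + 41 = 85.
All lines sum to 85.

Yes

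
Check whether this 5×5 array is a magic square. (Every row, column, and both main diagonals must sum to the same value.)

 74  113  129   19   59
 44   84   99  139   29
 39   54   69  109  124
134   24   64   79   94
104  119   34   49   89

Row 1: 74 + 113 + 129 + 19 + 59 = 394.
Row 2: 44 + 84 + 99 + 139 + 29 = 395.
Row 3: 39 + 54 + 69 + 109 + 124 = 395.
Row 4: 134 + 24 + 64 + 79 + 94 = 395.
Row 5: 104 + 119 + 34 + 49 + 89 = 395.
Column 1: 74 + 44 + 39 + 134 + 104 = 395.
Column 2: 113 + 84 + 54 + 24 + 119 = 394.
Column 3: 129 + 99 + 69 + 64 + 34 = 395.
Column 4: 19 + 139 + 109 + 79 + 49 = 395.
Column 5: 59 + 29 + 124 + 94 + 89 = 395.
Main diagonal: 74 + 84 + 69 + 79 + 89 = 395.
Anti-diagonal: 59 + 139 + 69 + 24 + 104 = 395.

No — anti-diagonal sums to 395 but column 2 sums to 394.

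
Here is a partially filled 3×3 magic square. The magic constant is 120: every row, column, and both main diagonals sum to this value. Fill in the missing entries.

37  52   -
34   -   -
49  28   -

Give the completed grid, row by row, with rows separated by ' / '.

Row 1: 37 + 52 + ? = 120, so (1,3) = 31.
Row 3: 49 + 28 + ? = 120, so (3,3) = 43.
From column 2, 120 − (52 + 28) gives (2,2) = 40.
From column 3, 120 − (31 + 43) gives (2,3) = 46.

37 52 31 / 34 40 46 / 49 28 43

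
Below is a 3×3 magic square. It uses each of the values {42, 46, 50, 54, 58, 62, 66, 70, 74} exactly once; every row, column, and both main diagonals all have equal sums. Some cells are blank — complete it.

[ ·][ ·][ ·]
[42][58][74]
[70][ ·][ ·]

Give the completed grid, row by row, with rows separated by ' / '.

The 9 entries sum to 522, so each line sums to 522/3 = 174.
Column 1 needs 174; the known cells sum to 112, so (1,1) = 62.
Main diagonal must total 174; the given cells sum to 120, so (3,3) = 54.
Anti-diagonal must total 174; the given cells sum to 128, so (1,3) = 46.
Using row 1: 62 + 46 + ? → (1,2) = 174 − 108 = 66.
The remaining cell in row 3 is (3,2) = 174 − 124 = 50.

62 66 46 / 42 58 74 / 70 50 54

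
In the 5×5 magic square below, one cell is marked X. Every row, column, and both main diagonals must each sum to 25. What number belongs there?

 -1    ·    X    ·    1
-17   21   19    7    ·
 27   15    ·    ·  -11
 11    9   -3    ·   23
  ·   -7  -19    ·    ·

25

Row 2 must total 25; the given cells sum to 30, so (2,5) = -5.
The remaining cell in row 4 is (4,4) = 25 − 40 = -15.
Using column 1: -1 + (-17) + 27 + 11 + ? → (5,1) = 25 − 20 = 5.
Using column 2: 21 + 15 + 9 + (-7) + ? → (1,2) = 25 − 38 = -13.
Column 5 must total 25; the given cells sum to 8, so (5,5) = 17.
Main diagonal needs 25; the known cells sum to 22, so (3,3) = 3.
Using row 3: 27 + 15 + 3 + (-11) + ? → (3,4) = 25 − 34 = -9.
Using row 5: 5 + (-7) + (-19) + 17 + ? → (5,4) = 25 − (-4) = 29.
Using column 3: 19 + 3 + (-3) + (-19) + ? → (1,3) = 25 − 0 = 25.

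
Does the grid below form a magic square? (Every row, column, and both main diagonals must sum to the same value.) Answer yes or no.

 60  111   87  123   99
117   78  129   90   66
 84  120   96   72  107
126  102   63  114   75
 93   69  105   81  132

Row 1: 60 + 111 + 87 + 123 + 99 = 480.
Row 2: 117 + 78 + 129 + 90 + 66 = 480.
Row 3: 84 + 120 + 96 + 72 + 107 = 479.
Row 4: 126 + 102 + 63 + 114 + 75 = 480.
Row 5: 93 + 69 + 105 + 81 + 132 = 480.
Column 1: 60 + 117 + 84 + 126 + 93 = 480.
Column 2: 111 + 78 + 120 + 102 + 69 = 480.
Column 3: 87 + 129 + 96 + 63 + 105 = 480.
Column 4: 123 + 90 + 72 + 114 + 81 = 480.
Column 5: 99 + 66 + 107 + 75 + 132 = 479.
Main diagonal: 60 + 78 + 96 + 114 + 132 = 480.
Anti-diagonal: 99 + 90 + 96 + 102 + 93 = 480.

No — column 5 sums to 479 but main diagonal sums to 480.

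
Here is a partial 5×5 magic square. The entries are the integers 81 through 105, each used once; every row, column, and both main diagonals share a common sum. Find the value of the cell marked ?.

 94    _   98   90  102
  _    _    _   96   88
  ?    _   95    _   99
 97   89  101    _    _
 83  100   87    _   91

86

The entries are 81 through 105, which sum to 2325, so each line sums to 2325/5 = 465.
From row 1, 465 − (94 + 98 + 90 + 102) gives (1,2) = 81.
Row 5 needs 465; the known cells sum to 361, so (5,4) = 104.
Column 3 must total 465; the given cells sum to 381, so (2,3) = 84.
Column 5 needs 465; the known cells sum to 380, so (4,5) = 85.
Row 4 must total 465; the given cells sum to 372, so (4,4) = 93.
Column 4 needs 465; the known cells sum to 383, so (3,4) = 82.
Using main diagonal: 94 + 95 + 93 + 91 + ? → (2,2) = 465 − 373 = 92.
Row 2 needs 465; the known cells sum to 360, so (2,1) = 105.
Column 1: 94 + 105 + 97 + 83 + ? = 465, so (3,1) = 86.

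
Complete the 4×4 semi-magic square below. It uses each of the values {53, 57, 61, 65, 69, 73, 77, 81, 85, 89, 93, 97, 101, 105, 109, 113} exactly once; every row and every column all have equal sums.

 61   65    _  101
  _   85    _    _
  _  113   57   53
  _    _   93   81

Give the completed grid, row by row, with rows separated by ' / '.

61 65 105 101 / 73 85 77 97 / 109 113 57 53 / 89 69 93 81

The 16 entries sum to 1328, so each line sums to 1328/4 = 332.
The remaining cell in row 1 is (1,3) = 332 − 227 = 105.
The remaining cell in row 3 is (3,1) = 332 − 223 = 109.
From column 2, 332 − (65 + 85 + 113) gives (4,2) = 69.
Column 3 needs 332; the known cells sum to 255, so (2,3) = 77.
Column 4 needs 332; the known cells sum to 235, so (2,4) = 97.
The remaining cell in row 2 is (2,1) = 332 − 259 = 73.
Row 4: 69 + 93 + 81 + ? = 332, so (4,1) = 89.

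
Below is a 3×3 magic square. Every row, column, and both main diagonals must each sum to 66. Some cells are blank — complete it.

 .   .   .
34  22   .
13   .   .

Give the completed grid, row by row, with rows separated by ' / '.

Row 2: 34 + 22 + ? = 66, so (2,3) = 10.
Column 1 must total 66; the given cells sum to 47, so (1,1) = 19.
From main diagonal, 66 − (19 + 22) gives (3,3) = 25.
Using anti-diagonal: 22 + 13 + ? → (1,3) = 66 − 35 = 31.
Row 1 needs 66; the known cells sum to 50, so (1,2) = 16.
From row 3, 66 − (13 + 25) gives (3,2) = 28.

19 16 31 / 34 22 10 / 13 28 25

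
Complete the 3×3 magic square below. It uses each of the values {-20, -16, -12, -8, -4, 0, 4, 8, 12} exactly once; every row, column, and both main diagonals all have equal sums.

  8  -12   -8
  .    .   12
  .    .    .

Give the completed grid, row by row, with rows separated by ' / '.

The 9 entries sum to -36, so each line sums to -36/3 = -12.
Using column 3: -8 + 12 + ? → (3,3) = -12 − 4 = -16.
Using main diagonal: 8 + (-16) + ? → (2,2) = -12 − (-8) = -4.
Anti-diagonal: -8 + (-4) + ? = -12, so (3,1) = 0.
Using row 2: -4 + 12 + ? → (2,1) = -12 − 8 = -20.
The remaining cell in row 3 is (3,2) = -12 − (-16) = 4.

8 -12 -8 / -20 -4 12 / 0 4 -16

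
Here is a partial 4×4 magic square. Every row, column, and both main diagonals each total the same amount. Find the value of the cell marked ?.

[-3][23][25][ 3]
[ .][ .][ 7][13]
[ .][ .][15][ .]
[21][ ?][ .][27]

-1

Row 1 is complete and sums to 48; that is the magic constant.
Column 3 needs 48; the known cells sum to 47, so (4,3) = 1.
Column 4 must total 48; the given cells sum to 43, so (3,4) = 5.
The remaining cell in main diagonal is (2,2) = 48 − 39 = 9.
Using anti-diagonal: 3 + 7 + 21 + ? → (3,2) = 48 − 31 = 17.
From row 2, 48 − (9 + 7 + 13) gives (2,1) = 19.
Row 3: 17 + 15 + 5 + ? = 48, so (3,1) = 11.
Using row 4: 21 + 1 + 27 + ? → (4,2) = 48 − 49 = -1.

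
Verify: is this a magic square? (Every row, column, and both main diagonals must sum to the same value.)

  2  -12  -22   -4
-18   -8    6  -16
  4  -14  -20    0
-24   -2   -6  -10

No — row 1 sums to -36 but column 4 sums to -30.

Row 1: 2 + (-12) + (-22) + (-4) = -36.
Row 2: -18 + (-8) + 6 + (-16) = -36.
Row 3: 4 + (-14) + (-20) + 0 = -30.
Row 4: -24 + (-2) + (-6) + (-10) = -42.
Column 1: 2 + (-18) + 4 + (-24) = -36.
Column 2: -12 + (-8) + (-14) + (-2) = -36.
Column 3: -22 + 6 + (-20) + (-6) = -42.
Column 4: -4 + (-16) + 0 + (-10) = -30.
Main diagonal: 2 + (-8) + (-20) + (-10) = -36.
Anti-diagonal: -4 + 6 + (-14) + (-24) = -36.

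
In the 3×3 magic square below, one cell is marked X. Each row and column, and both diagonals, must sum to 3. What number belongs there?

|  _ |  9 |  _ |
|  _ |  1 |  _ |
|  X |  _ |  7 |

The remaining cell in column 2 is (3,2) = 3 − 10 = -7.
From main diagonal, 3 − (1 + 7) gives (1,1) = -5.
From row 1, 3 − (-5 + 9) gives (1,3) = -1.
Row 3 must total 3; the given cells sum to 0, so (3,1) = 3.

3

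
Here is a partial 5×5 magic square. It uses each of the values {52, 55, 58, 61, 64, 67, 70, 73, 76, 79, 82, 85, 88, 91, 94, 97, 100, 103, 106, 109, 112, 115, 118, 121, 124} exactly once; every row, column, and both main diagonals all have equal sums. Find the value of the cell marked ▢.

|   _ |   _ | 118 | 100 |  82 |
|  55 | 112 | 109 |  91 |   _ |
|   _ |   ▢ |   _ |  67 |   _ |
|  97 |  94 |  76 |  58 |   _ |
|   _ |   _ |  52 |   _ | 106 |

103

The 25 entries sum to 2200, so each line sums to 2200/5 = 440.
From row 2, 440 − (55 + 112 + 109 + 91) gives (2,5) = 73.
Row 4: 97 + 94 + 76 + 58 + ? = 440, so (4,5) = 115.
Column 3: 118 + 109 + 76 + 52 + ? = 440, so (3,3) = 85.
The remaining cell in column 4 is (5,4) = 440 − 316 = 124.
Column 5 must total 440; the given cells sum to 376, so (3,5) = 64.
The remaining cell in main diagonal is (1,1) = 440 − 361 = 79.
Using anti-diagonal: 82 + 91 + 85 + 94 + ? → (5,1) = 440 − 352 = 88.
From row 1, 440 − (79 + 118 + 100 + 82) gives (1,2) = 61.
Using row 5: 88 + 52 + 124 + 106 + ? → (5,2) = 440 − 370 = 70.
Column 1 needs 440; the known cells sum to 319, so (3,1) = 121.
Column 2 must total 440; the given cells sum to 337, so (3,2) = 103.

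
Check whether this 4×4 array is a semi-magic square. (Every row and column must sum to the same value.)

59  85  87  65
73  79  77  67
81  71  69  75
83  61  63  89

Row 1: 59 + 85 + 87 + 65 = 296.
Row 2: 73 + 79 + 77 + 67 = 296.
Row 3: 81 + 71 + 69 + 75 = 296.
Row 4: 83 + 61 + 63 + 89 = 296.
Column 1: 59 + 73 + 81 + 83 = 296.
Column 2: 85 + 79 + 71 + 61 = 296.
Column 3: 87 + 77 + 69 + 63 = 296.
Column 4: 65 + 67 + 75 + 89 = 296.
All lines sum to 296.

Yes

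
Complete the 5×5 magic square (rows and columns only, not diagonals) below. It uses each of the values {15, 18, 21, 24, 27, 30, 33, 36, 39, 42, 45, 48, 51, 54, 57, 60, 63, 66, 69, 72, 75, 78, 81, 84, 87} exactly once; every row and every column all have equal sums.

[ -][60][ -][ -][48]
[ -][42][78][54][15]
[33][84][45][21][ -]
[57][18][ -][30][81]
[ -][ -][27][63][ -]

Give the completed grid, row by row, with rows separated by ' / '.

24 60 36 87 48 / 66 42 78 54 15 / 33 84 45 21 72 / 57 18 69 30 81 / 75 51 27 63 39

The 25 entries sum to 1275, so each line sums to 1275/5 = 255.
Row 2 must total 255; the given cells sum to 189, so (2,1) = 66.
The remaining cell in row 3 is (3,5) = 255 − 183 = 72.
Using row 4: 57 + 18 + 30 + 81 + ? → (4,3) = 255 − 186 = 69.
From column 2, 255 − (60 + 42 + 84 + 18) gives (5,2) = 51.
Column 3: 78 + 45 + 69 + 27 + ? = 255, so (1,3) = 36.
Column 4 needs 255; the known cells sum to 168, so (1,4) = 87.
The remaining cell in column 5 is (5,5) = 255 − 216 = 39.
Row 1 must total 255; the given cells sum to 231, so (1,1) = 24.
Row 5 must total 255; the given cells sum to 180, so (5,1) = 75.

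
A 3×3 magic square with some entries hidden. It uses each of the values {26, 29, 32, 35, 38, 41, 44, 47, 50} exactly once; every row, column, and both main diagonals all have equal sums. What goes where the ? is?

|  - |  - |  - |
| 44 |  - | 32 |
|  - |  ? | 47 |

26

The 9 entries sum to 342, so each line sums to 342/3 = 114.
Row 2 must total 114; the given cells sum to 76, so (2,2) = 38.
Using column 3: 32 + 47 + ? → (1,3) = 114 − 79 = 35.
Using main diagonal: 38 + 47 + ? → (1,1) = 114 − 85 = 29.
Using anti-diagonal: 35 + 38 + ? → (3,1) = 114 − 73 = 41.
From row 1, 114 − (29 + 35) gives (1,2) = 50.
The remaining cell in row 3 is (3,2) = 114 − 88 = 26.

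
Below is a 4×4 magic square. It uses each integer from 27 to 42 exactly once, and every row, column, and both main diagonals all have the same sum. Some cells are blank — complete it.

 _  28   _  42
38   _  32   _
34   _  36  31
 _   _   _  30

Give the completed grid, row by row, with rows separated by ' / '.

39 28 29 42 / 38 33 32 35 / 34 37 36 31 / 27 40 41 30

The entries are 27 through 42, which sum to 552, so each line sums to 552/4 = 138.
Using row 3: 34 + 36 + 31 + ? → (3,2) = 138 − 101 = 37.
Using column 4: 42 + 31 + 30 + ? → (2,4) = 138 − 103 = 35.
Anti-diagonal: 42 + 32 + 37 + ? = 138, so (4,1) = 27.
Row 2 must total 138; the given cells sum to 105, so (2,2) = 33.
Column 1: 38 + 34 + 27 + ? = 138, so (1,1) = 39.
Column 2: 28 + 33 + 37 + ? = 138, so (4,2) = 40.
The remaining cell in row 1 is (1,3) = 138 − 109 = 29.
Row 4 needs 138; the known cells sum to 97, so (4,3) = 41.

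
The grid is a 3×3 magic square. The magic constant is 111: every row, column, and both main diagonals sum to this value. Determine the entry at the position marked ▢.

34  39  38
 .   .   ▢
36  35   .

33

Row 3: 36 + 35 + ? = 111, so (3,3) = 40.
Using column 1: 34 + 36 + ? → (2,1) = 111 − 70 = 41.
Column 2 needs 111; the known cells sum to 74, so (2,2) = 37.
From column 3, 111 − (38 + 40) gives (2,3) = 33.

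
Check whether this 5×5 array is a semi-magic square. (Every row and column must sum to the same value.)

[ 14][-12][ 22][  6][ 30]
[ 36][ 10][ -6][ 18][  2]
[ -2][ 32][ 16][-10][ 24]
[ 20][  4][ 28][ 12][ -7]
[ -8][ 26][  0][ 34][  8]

Row 1: 14 + (-12) + 22 + 6 + 30 = 60.
Row 2: 36 + 10 + (-6) + 18 + 2 = 60.
Row 3: -2 + 32 + 16 + (-10) + 24 = 60.
Row 4: 20 + 4 + 28 + 12 + (-7) = 57.
Row 5: -8 + 26 + 0 + 34 + 8 = 60.
Column 1: 14 + 36 + (-2) + 20 + (-8) = 60.
Column 2: -12 + 10 + 32 + 4 + 26 = 60.
Column 3: 22 + (-6) + 16 + 28 + 0 = 60.
Column 4: 6 + 18 + (-10) + 12 + 34 = 60.
Column 5: 30 + 2 + 24 + (-7) + 8 = 57.

No — row 4 sums to 57 but row 5 sums to 60.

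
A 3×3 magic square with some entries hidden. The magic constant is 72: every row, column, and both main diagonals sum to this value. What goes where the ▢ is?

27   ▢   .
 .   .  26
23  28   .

20

The remaining cell in row 3 is (3,3) = 72 − 51 = 21.
The remaining cell in column 1 is (2,1) = 72 − 50 = 22.
The remaining cell in column 3 is (1,3) = 72 − 47 = 25.
From main diagonal, 72 − (27 + 21) gives (2,2) = 24.
Row 1 needs 72; the known cells sum to 52, so (1,2) = 20.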